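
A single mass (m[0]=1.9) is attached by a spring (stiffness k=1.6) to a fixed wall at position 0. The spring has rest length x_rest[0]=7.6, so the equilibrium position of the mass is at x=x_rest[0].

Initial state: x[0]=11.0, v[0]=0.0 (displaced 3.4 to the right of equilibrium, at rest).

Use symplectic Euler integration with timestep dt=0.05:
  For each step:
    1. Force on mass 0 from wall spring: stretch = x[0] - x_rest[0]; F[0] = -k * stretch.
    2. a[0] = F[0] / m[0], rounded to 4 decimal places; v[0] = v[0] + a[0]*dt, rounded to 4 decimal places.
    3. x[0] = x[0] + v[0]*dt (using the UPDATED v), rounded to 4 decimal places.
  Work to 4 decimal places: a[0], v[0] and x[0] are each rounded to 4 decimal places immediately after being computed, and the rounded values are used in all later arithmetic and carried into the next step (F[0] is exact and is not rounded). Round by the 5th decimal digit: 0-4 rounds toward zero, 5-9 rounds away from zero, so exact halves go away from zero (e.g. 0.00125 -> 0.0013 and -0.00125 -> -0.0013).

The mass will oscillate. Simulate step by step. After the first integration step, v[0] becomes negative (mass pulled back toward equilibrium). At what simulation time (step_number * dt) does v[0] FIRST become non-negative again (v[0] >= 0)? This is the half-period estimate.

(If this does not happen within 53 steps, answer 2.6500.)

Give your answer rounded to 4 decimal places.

Step 0: x=[11.0000] v=[0.0000]
Step 1: x=[10.9928] v=[-0.1432]
Step 2: x=[10.9785] v=[-0.2861]
Step 3: x=[10.9571] v=[-0.4284]
Step 4: x=[10.9286] v=[-0.5698]
Step 5: x=[10.8931] v=[-0.7100]
Step 6: x=[10.8507] v=[-0.8487]
Step 7: x=[10.8014] v=[-0.9856]
Step 8: x=[10.7454] v=[-1.1204]
Step 9: x=[10.6828] v=[-1.2528]
Step 10: x=[10.6137] v=[-1.3826]
Step 11: x=[10.5382] v=[-1.5095]
Step 12: x=[10.4565] v=[-1.6332]
Step 13: x=[10.3688] v=[-1.7535]
Step 14: x=[10.2753] v=[-1.8701]
Step 15: x=[10.1762] v=[-1.9827]
Step 16: x=[10.0716] v=[-2.0912]
Step 17: x=[9.9618] v=[-2.1953]
Step 18: x=[9.8471] v=[-2.2947]
Step 19: x=[9.7276] v=[-2.3893]
Step 20: x=[9.6037] v=[-2.4789]
Step 21: x=[9.4755] v=[-2.5633]
Step 22: x=[9.3434] v=[-2.6423]
Step 23: x=[9.2076] v=[-2.7157]
Step 24: x=[9.0684] v=[-2.7834]
Step 25: x=[8.9261] v=[-2.8452]
Step 26: x=[8.7811] v=[-2.9010]
Step 27: x=[8.6336] v=[-2.9507]
Step 28: x=[8.4839] v=[-2.9942]
Step 29: x=[8.3323] v=[-3.0314]
Step 30: x=[8.1792] v=[-3.0622]
Step 31: x=[8.0249] v=[-3.0866]
Step 32: x=[7.8697] v=[-3.1045]
Step 33: x=[7.7139] v=[-3.1159]
Step 34: x=[7.5579] v=[-3.1207]
Step 35: x=[7.4020] v=[-3.1189]
Step 36: x=[7.2465] v=[-3.1106]
Step 37: x=[7.0917] v=[-3.0957]
Step 38: x=[6.9380] v=[-3.0743]
Step 39: x=[6.7857] v=[-3.0464]
Step 40: x=[6.6351] v=[-3.0121]
Step 41: x=[6.4865] v=[-2.9715]
Step 42: x=[6.3403] v=[-2.9246]
Step 43: x=[6.1967] v=[-2.8716]
Step 44: x=[6.0561] v=[-2.8125]
Step 45: x=[5.9187] v=[-2.7475]
Step 46: x=[5.7849] v=[-2.6767]
Step 47: x=[5.6549] v=[-2.6003]
Step 48: x=[5.5290] v=[-2.5184]
Step 49: x=[5.4074] v=[-2.4312]
Step 50: x=[5.2905] v=[-2.3389]
Step 51: x=[5.1784] v=[-2.2417]
Step 52: x=[5.0714] v=[-2.1397]
Step 53: x=[4.9697] v=[-2.0332]
v[0] did not become non-negative within 53 steps; using fallback time=2.6500

Answer: 2.6500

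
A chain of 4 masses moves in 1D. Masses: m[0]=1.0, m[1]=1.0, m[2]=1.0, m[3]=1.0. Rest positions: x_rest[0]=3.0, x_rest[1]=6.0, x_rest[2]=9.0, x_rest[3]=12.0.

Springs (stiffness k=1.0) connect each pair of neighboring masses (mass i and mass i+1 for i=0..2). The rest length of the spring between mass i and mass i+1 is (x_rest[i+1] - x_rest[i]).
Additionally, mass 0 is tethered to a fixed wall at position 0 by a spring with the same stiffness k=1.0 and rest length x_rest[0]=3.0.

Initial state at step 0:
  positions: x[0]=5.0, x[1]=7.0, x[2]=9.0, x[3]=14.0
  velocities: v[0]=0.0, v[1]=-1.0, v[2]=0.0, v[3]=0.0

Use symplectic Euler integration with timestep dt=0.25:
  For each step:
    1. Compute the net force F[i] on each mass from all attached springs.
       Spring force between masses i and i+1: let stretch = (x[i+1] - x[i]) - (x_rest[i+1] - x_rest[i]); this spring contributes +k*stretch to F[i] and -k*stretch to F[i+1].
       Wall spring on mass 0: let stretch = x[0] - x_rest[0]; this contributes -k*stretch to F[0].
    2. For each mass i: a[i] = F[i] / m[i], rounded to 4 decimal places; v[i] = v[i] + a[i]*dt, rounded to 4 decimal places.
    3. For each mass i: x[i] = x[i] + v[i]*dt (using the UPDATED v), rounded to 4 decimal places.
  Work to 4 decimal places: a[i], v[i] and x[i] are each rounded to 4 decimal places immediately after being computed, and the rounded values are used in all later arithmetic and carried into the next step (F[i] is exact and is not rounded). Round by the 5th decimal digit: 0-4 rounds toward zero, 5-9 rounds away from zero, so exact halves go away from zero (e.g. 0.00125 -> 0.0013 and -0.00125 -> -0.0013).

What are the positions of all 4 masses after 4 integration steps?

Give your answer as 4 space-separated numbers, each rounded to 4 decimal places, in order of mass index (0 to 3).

Step 0: x=[5.0000 7.0000 9.0000 14.0000] v=[0.0000 -1.0000 0.0000 0.0000]
Step 1: x=[4.8125 6.7500 9.1875 13.8750] v=[-0.7500 -1.0000 0.7500 -0.5000]
Step 2: x=[4.4453 6.5313 9.5156 13.6445] v=[-1.4688 -0.8750 1.3125 -0.9219]
Step 3: x=[3.9307 6.3687 9.9153 13.3435] v=[-2.0586 -0.6504 1.5987 -1.2041]
Step 4: x=[3.3228 6.2754 10.3076 13.0157] v=[-2.4318 -0.3733 1.5691 -1.3112]

Answer: 3.3228 6.2754 10.3076 13.0157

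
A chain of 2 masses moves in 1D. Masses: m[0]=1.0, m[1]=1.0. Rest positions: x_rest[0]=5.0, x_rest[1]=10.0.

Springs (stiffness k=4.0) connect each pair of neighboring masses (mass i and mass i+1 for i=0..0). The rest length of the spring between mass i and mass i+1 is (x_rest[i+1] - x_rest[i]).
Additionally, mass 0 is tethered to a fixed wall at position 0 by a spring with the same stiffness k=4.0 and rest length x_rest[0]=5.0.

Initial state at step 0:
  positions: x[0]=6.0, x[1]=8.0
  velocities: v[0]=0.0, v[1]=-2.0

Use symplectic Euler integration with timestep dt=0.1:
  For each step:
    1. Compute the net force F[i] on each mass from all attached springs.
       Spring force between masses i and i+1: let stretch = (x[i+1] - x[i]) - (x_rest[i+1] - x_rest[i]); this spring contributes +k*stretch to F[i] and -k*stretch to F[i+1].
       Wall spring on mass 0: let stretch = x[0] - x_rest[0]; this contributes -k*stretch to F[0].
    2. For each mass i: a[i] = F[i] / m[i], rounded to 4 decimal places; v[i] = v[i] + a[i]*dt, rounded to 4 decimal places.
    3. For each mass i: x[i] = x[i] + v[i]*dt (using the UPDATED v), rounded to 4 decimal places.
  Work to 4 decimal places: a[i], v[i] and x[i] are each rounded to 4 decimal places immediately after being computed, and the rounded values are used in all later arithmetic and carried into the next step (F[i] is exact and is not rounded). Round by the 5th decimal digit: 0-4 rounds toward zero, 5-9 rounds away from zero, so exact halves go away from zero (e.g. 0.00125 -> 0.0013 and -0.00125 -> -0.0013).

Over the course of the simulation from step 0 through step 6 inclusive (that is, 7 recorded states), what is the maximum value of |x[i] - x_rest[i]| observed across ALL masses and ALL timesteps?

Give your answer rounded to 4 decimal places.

Answer: 2.0800

Derivation:
Step 0: x=[6.0000 8.0000] v=[0.0000 -2.0000]
Step 1: x=[5.8400 7.9200] v=[-1.6000 -0.8000]
Step 2: x=[5.5296 7.9568] v=[-3.1040 0.3680]
Step 3: x=[5.0951 8.0965] v=[-4.3450 1.3971]
Step 4: x=[4.5769 8.3162] v=[-5.1825 2.1965]
Step 5: x=[4.0252 8.5863] v=[-5.5175 2.7008]
Step 6: x=[3.4949 8.8739] v=[-5.3031 2.8764]
Max displacement = 2.0800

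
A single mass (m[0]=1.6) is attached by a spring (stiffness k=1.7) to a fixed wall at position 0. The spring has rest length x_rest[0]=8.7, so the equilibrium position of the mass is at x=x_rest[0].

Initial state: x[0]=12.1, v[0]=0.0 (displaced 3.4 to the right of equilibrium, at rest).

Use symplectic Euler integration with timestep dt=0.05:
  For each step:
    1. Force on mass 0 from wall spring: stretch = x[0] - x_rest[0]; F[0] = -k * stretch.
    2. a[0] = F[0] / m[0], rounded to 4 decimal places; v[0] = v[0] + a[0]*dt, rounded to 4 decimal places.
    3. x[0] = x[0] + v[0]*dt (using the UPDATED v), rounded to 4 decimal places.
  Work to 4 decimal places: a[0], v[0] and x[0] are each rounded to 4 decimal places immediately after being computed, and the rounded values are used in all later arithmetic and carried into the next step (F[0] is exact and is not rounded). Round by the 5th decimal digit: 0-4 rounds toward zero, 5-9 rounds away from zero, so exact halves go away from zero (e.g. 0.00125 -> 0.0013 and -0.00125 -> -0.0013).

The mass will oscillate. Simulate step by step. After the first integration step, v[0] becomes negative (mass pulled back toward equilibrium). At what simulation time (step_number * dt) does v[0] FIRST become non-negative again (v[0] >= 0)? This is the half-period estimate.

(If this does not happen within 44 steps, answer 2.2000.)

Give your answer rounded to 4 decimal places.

Answer: 2.2000

Derivation:
Step 0: x=[12.1000] v=[0.0000]
Step 1: x=[12.0910] v=[-0.1806]
Step 2: x=[12.0730] v=[-0.3607]
Step 3: x=[12.0460] v=[-0.5399]
Step 4: x=[12.0101] v=[-0.7177]
Step 5: x=[11.9654] v=[-0.8936]
Step 6: x=[11.9120] v=[-1.0671]
Step 7: x=[11.8501] v=[-1.2377]
Step 8: x=[11.7798] v=[-1.4051]
Step 9: x=[11.7014] v=[-1.5687]
Step 10: x=[11.6150] v=[-1.7282]
Step 11: x=[11.5208] v=[-1.8831]
Step 12: x=[11.4192] v=[-2.0330]
Step 13: x=[11.3103] v=[-2.1775]
Step 14: x=[11.1945] v=[-2.3162]
Step 15: x=[11.0721] v=[-2.4487]
Step 16: x=[10.9434] v=[-2.5747]
Step 17: x=[10.8087] v=[-2.6939]
Step 18: x=[10.6684] v=[-2.8059]
Step 19: x=[10.5229] v=[-2.9105]
Step 20: x=[10.3725] v=[-3.0073]
Step 21: x=[10.2177] v=[-3.0962]
Step 22: x=[10.0589] v=[-3.1768]
Step 23: x=[9.8965] v=[-3.2490]
Step 24: x=[9.7309] v=[-3.3126]
Step 25: x=[9.5625] v=[-3.3674]
Step 26: x=[9.3918] v=[-3.4132]
Step 27: x=[9.2193] v=[-3.4500]
Step 28: x=[9.0454] v=[-3.4776]
Step 29: x=[8.8706] v=[-3.4960]
Step 30: x=[8.6953] v=[-3.5051]
Step 31: x=[8.5201] v=[-3.5049]
Step 32: x=[8.3453] v=[-3.4953]
Step 33: x=[8.1715] v=[-3.4765]
Step 34: x=[7.9991] v=[-3.4484]
Step 35: x=[7.8285] v=[-3.4112]
Step 36: x=[7.6603] v=[-3.3649]
Step 37: x=[7.4948] v=[-3.3097]
Step 38: x=[7.3325] v=[-3.2457]
Step 39: x=[7.1738] v=[-3.1731]
Step 40: x=[7.0192] v=[-3.0920]
Step 41: x=[6.8691] v=[-3.0027]
Step 42: x=[6.7238] v=[-2.9054]
Step 43: x=[6.5838] v=[-2.8004]
Step 44: x=[6.4494] v=[-2.6880]
v[0] did not become non-negative within 44 steps; using fallback time=2.2000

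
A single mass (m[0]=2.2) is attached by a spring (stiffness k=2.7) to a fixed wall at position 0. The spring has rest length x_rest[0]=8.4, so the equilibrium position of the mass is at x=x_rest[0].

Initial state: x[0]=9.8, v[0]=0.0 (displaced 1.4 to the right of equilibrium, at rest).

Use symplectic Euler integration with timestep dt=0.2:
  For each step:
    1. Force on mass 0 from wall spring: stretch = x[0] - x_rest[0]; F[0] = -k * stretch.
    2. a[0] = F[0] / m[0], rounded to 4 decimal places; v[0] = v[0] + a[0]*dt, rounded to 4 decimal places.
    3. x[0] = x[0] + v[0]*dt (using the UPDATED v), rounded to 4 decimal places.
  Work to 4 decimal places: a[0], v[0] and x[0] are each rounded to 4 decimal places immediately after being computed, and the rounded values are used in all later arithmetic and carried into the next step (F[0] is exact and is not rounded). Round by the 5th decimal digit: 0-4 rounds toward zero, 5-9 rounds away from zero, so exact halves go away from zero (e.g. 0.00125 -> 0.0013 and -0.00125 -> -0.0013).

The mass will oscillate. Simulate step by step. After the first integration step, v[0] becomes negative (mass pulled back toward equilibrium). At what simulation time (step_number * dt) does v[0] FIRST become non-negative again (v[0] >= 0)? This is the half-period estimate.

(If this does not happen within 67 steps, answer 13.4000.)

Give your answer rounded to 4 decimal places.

Answer: 3.0000

Derivation:
Step 0: x=[9.8000] v=[0.0000]
Step 1: x=[9.7313] v=[-0.3436]
Step 2: x=[9.5972] v=[-0.6704]
Step 3: x=[9.4043] v=[-0.9643]
Step 4: x=[9.1621] v=[-1.2108]
Step 5: x=[8.8825] v=[-1.3979]
Step 6: x=[8.5792] v=[-1.5163]
Step 7: x=[8.2671] v=[-1.5603]
Step 8: x=[7.9616] v=[-1.5277]
Step 9: x=[7.6776] v=[-1.4201]
Step 10: x=[7.4290] v=[-1.2428]
Step 11: x=[7.2281] v=[-1.0045]
Step 12: x=[7.0847] v=[-0.7169]
Step 13: x=[7.0059] v=[-0.3941]
Step 14: x=[6.9955] v=[-0.0519]
Step 15: x=[7.0541] v=[0.2928]
First v>=0 after going negative at step 15, time=3.0000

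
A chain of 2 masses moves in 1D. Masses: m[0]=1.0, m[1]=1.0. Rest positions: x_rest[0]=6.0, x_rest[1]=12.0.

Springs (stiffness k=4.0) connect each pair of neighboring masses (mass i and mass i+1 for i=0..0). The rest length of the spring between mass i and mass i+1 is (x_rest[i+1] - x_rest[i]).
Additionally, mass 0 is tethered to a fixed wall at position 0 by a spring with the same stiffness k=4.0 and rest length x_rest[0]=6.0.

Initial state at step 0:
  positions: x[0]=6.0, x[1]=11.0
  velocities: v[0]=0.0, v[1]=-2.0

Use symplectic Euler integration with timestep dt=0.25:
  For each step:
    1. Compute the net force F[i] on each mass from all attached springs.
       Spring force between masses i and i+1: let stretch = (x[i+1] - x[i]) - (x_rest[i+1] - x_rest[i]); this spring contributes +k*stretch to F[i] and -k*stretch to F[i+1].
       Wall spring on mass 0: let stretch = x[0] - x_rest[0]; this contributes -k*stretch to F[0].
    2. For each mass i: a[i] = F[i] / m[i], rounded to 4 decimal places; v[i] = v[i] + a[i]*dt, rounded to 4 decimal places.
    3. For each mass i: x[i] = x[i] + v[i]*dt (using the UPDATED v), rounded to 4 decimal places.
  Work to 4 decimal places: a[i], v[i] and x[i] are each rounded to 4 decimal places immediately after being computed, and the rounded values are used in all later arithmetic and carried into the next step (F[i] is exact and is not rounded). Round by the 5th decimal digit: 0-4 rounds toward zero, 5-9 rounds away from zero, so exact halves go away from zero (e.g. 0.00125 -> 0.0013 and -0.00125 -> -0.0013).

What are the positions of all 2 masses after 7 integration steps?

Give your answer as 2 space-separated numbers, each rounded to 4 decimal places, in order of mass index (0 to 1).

Step 0: x=[6.0000 11.0000] v=[0.0000 -2.0000]
Step 1: x=[5.7500 10.7500] v=[-1.0000 -1.0000]
Step 2: x=[5.3125 10.7500] v=[-1.7500 0.0000]
Step 3: x=[4.9063 10.8906] v=[-1.6250 0.5625]
Step 4: x=[4.7696 11.0352] v=[-0.5470 0.5782]
Step 5: x=[5.0069 11.1134] v=[0.9490 0.3126]
Step 6: x=[5.5191 11.1649] v=[2.0486 0.2061]
Step 7: x=[6.0629 11.3050] v=[2.1753 0.5603]

Answer: 6.0629 11.3050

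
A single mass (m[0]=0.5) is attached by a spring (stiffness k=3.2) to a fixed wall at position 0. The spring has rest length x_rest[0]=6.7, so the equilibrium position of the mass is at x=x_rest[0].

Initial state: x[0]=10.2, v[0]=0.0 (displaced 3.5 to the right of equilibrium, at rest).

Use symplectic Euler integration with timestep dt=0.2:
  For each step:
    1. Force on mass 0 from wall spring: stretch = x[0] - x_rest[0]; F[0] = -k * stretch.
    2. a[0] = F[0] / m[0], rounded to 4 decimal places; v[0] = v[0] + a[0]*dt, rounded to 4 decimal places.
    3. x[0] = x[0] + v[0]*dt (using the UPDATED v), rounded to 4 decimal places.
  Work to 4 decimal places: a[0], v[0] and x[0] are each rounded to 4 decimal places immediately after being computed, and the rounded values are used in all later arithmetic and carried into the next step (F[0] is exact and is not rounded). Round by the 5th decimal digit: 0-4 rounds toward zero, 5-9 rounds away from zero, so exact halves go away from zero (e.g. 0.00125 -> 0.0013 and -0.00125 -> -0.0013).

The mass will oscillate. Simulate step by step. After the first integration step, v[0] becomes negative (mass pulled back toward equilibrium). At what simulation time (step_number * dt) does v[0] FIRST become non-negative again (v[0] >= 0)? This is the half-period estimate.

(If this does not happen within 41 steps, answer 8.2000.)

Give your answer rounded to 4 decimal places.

Answer: 1.4000

Derivation:
Step 0: x=[10.2000] v=[0.0000]
Step 1: x=[9.3040] v=[-4.4800]
Step 2: x=[7.7414] v=[-7.8131]
Step 3: x=[5.9122] v=[-9.1461]
Step 4: x=[4.2847] v=[-8.1377]
Step 5: x=[3.2755] v=[-5.0461]
Step 6: x=[3.1430] v=[-0.6627]
Step 7: x=[3.9211] v=[3.8903]
First v>=0 after going negative at step 7, time=1.4000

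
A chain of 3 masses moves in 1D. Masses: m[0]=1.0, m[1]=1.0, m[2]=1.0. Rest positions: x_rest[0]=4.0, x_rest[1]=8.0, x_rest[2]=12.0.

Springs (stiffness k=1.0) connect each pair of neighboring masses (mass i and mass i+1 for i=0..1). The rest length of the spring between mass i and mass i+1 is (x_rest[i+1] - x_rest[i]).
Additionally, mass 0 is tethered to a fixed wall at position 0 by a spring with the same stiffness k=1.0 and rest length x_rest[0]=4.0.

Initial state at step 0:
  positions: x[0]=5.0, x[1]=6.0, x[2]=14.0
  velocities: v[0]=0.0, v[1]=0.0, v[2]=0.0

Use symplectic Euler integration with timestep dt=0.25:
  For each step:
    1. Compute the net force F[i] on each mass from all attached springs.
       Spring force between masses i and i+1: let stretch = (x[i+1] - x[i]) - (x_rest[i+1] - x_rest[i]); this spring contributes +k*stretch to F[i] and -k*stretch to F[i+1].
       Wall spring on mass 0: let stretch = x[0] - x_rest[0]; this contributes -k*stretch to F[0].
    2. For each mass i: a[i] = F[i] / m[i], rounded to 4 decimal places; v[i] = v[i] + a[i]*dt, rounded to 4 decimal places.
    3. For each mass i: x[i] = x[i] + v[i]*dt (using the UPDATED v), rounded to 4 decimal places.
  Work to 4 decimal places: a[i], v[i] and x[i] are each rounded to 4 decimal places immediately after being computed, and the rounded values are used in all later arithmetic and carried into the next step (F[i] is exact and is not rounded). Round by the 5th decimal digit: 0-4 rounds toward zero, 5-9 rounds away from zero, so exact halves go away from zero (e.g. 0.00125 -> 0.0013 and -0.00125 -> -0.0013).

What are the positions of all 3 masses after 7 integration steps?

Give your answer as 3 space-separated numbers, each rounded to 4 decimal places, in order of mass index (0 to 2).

Step 0: x=[5.0000 6.0000 14.0000] v=[0.0000 0.0000 0.0000]
Step 1: x=[4.7500 6.4375 13.7500] v=[-1.0000 1.7500 -1.0000]
Step 2: x=[4.3086 7.2266 13.2930] v=[-1.7656 3.1563 -1.8281]
Step 3: x=[3.7803 8.2125 12.7068] v=[-2.1133 3.9434 -2.3447]
Step 4: x=[3.2927 9.2022 12.0897] v=[-1.9503 3.9589 -2.4683]
Step 5: x=[2.9687 10.0031 11.5422] v=[-1.2961 3.2034 -2.1902]
Step 6: x=[2.8988 10.4605 11.1485] v=[-0.2797 1.8296 -1.5750]
Step 7: x=[3.1203 10.4883 10.9618] v=[0.8860 0.1112 -0.7470]

Answer: 3.1203 10.4883 10.9618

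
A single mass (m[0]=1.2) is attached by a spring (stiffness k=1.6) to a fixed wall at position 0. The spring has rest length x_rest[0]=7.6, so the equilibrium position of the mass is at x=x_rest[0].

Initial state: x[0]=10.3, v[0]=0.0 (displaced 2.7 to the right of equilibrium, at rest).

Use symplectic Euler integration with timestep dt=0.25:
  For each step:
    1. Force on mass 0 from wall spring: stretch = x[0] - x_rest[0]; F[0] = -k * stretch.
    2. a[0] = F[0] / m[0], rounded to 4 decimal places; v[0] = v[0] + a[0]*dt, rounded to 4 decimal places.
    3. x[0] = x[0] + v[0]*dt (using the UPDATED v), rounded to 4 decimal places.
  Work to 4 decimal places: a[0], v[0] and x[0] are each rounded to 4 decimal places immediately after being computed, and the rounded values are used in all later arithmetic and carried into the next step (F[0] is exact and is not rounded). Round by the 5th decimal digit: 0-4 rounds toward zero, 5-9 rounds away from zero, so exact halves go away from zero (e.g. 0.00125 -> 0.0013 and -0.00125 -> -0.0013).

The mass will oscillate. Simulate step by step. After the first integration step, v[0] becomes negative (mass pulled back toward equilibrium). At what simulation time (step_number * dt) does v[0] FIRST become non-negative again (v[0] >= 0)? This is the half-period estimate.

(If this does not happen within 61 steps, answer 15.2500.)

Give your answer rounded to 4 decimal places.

Step 0: x=[10.3000] v=[0.0000]
Step 1: x=[10.0750] v=[-0.9000]
Step 2: x=[9.6438] v=[-1.7250]
Step 3: x=[9.0422] v=[-2.4063]
Step 4: x=[8.3205] v=[-2.8870]
Step 5: x=[7.5387] v=[-3.1272]
Step 6: x=[6.7620] v=[-3.1068]
Step 7: x=[6.0551] v=[-2.8275]
Step 8: x=[5.4770] v=[-2.3125]
Step 9: x=[5.0758] v=[-1.6048]
Step 10: x=[4.8850] v=[-0.7634]
Step 11: x=[4.9204] v=[0.1416]
First v>=0 after going negative at step 11, time=2.7500

Answer: 2.7500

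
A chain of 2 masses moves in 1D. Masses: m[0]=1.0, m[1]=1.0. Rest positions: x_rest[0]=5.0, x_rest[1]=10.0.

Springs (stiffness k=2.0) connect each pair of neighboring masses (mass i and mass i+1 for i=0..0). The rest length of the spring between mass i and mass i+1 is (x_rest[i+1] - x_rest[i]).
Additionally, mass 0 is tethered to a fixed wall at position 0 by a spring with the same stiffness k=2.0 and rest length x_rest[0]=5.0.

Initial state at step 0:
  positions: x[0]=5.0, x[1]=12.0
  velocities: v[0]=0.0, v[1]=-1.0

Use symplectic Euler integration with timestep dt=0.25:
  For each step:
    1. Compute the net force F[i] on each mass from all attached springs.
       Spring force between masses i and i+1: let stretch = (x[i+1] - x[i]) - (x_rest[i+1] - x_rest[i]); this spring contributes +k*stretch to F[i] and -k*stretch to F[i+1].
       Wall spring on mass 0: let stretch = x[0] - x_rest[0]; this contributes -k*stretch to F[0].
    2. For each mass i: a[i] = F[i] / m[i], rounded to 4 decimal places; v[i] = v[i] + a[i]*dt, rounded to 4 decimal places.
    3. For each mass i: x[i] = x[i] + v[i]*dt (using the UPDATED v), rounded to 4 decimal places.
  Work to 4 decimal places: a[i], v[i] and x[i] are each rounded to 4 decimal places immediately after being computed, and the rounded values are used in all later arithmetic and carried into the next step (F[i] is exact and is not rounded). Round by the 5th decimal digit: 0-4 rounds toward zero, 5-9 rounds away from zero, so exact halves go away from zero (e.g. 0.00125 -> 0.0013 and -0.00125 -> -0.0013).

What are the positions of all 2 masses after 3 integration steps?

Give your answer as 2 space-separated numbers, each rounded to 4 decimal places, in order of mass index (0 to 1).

Answer: 5.9492 10.1602

Derivation:
Step 0: x=[5.0000 12.0000] v=[0.0000 -1.0000]
Step 1: x=[5.2500 11.5000] v=[1.0000 -2.0000]
Step 2: x=[5.6250 10.8438] v=[1.5000 -2.6250]
Step 3: x=[5.9492 10.1602] v=[1.2969 -2.7344]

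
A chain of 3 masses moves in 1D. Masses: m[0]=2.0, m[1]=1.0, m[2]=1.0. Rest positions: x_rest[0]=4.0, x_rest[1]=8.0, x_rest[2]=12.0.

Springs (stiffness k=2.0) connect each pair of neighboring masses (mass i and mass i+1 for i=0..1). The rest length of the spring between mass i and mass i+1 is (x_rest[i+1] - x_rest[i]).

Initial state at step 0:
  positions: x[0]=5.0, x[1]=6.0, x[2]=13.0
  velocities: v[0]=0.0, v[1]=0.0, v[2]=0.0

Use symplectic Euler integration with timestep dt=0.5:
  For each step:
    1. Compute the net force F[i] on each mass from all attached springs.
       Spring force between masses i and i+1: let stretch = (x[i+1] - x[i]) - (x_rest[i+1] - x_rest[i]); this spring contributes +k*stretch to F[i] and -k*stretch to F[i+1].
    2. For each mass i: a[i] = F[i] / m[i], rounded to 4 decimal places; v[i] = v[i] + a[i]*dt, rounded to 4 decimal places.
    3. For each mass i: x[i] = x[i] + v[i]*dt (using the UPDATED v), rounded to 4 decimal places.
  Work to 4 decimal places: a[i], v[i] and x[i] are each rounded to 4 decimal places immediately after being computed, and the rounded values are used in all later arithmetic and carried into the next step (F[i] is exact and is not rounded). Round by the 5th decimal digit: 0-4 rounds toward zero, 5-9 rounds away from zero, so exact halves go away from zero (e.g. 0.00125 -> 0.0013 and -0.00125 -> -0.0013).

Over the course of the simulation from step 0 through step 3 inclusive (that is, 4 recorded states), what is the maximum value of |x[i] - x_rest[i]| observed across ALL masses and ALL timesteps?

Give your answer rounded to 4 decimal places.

Step 0: x=[5.0000 6.0000 13.0000] v=[0.0000 0.0000 0.0000]
Step 1: x=[4.2500 9.0000 11.5000] v=[-1.5000 6.0000 -3.0000]
Step 2: x=[3.6875 10.8750 10.7500] v=[-1.1250 3.7500 -1.5000]
Step 3: x=[3.9219 9.0938 12.0625] v=[0.4688 -3.5625 2.6250]
Max displacement = 2.8750

Answer: 2.8750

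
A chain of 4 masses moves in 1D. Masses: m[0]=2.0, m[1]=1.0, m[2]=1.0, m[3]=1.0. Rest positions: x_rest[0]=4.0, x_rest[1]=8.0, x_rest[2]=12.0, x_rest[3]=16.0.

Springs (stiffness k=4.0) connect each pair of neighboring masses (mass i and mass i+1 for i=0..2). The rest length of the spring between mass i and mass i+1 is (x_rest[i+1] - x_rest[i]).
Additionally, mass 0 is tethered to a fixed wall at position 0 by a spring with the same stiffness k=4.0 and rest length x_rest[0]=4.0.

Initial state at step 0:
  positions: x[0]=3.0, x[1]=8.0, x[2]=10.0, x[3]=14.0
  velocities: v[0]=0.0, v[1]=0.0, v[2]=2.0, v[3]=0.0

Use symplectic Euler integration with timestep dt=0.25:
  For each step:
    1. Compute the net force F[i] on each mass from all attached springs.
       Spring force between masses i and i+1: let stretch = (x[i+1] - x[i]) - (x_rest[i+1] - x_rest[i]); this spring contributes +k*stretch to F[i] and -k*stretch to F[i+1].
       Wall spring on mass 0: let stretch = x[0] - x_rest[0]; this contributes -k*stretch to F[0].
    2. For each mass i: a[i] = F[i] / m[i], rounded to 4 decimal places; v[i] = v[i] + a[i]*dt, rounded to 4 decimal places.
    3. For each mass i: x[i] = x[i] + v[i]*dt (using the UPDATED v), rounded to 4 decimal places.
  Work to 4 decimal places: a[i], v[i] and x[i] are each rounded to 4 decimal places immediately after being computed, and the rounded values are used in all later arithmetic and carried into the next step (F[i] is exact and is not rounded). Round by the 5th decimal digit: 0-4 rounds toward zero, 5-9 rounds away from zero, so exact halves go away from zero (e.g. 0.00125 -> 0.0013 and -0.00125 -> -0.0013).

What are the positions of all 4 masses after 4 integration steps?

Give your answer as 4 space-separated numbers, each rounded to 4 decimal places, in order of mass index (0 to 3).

Step 0: x=[3.0000 8.0000 10.0000 14.0000] v=[0.0000 0.0000 2.0000 0.0000]
Step 1: x=[3.2500 7.2500 11.0000 14.0000] v=[1.0000 -3.0000 4.0000 0.0000]
Step 2: x=[3.5938 6.4375 11.8125 14.2500] v=[1.3750 -3.2500 3.2500 1.0000]
Step 3: x=[3.8438 6.2578 11.8906 14.8906] v=[1.0000 -0.7187 0.3125 2.5625]
Step 4: x=[3.9151 6.8828 11.3105 15.7812] v=[0.2851 2.5001 -2.3203 3.5625]

Answer: 3.9151 6.8828 11.3105 15.7812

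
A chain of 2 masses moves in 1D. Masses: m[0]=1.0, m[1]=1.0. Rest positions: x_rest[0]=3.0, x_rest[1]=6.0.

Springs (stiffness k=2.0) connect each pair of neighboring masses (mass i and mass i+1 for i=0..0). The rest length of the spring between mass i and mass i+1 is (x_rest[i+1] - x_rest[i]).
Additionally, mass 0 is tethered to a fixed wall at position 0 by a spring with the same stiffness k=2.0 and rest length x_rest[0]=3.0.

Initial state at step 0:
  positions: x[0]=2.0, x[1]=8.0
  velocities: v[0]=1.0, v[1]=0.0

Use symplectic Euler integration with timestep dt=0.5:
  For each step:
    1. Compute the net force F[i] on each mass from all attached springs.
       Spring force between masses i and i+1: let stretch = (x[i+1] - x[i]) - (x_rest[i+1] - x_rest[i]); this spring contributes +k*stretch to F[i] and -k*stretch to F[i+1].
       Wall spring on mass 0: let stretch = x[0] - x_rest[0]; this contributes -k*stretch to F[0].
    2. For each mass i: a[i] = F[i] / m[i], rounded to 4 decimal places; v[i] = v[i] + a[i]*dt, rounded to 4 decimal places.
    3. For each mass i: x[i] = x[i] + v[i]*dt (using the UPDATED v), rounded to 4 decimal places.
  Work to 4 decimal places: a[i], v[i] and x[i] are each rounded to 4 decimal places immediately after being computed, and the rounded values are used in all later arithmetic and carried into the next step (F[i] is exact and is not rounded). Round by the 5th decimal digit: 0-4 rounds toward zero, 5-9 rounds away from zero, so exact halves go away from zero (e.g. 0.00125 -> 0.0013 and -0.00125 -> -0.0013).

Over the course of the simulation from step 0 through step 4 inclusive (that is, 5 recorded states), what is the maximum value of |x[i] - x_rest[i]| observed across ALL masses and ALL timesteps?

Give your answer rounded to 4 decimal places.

Step 0: x=[2.0000 8.0000] v=[1.0000 0.0000]
Step 1: x=[4.5000 6.5000] v=[5.0000 -3.0000]
Step 2: x=[5.7500 5.5000] v=[2.5000 -2.0000]
Step 3: x=[4.0000 6.1250] v=[-3.5000 1.2500]
Step 4: x=[1.3125 7.1875] v=[-5.3750 2.1250]
Max displacement = 2.7500

Answer: 2.7500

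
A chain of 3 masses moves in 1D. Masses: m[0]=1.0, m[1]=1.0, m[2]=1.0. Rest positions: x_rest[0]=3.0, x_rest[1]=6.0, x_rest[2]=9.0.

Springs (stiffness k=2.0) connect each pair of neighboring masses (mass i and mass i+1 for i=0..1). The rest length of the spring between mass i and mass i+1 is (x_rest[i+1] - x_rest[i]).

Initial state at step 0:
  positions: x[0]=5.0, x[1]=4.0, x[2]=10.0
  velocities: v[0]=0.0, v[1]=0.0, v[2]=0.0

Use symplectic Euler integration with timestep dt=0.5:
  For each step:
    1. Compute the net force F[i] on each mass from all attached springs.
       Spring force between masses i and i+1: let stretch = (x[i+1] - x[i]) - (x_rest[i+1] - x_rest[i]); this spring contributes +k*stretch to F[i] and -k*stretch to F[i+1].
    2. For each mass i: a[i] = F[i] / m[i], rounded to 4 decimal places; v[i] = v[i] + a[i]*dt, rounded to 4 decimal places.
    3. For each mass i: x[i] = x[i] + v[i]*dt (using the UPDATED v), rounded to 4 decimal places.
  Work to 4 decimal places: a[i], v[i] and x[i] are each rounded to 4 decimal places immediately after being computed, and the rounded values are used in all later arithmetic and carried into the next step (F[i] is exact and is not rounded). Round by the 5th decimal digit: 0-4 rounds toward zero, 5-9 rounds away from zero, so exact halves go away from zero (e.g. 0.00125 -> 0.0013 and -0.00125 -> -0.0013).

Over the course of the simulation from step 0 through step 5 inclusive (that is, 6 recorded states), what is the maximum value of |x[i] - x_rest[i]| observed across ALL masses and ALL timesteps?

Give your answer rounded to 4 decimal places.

Answer: 3.2500

Derivation:
Step 0: x=[5.0000 4.0000 10.0000] v=[0.0000 0.0000 0.0000]
Step 1: x=[3.0000 7.5000 8.5000] v=[-4.0000 7.0000 -3.0000]
Step 2: x=[1.7500 9.2500 8.0000] v=[-2.5000 3.5000 -1.0000]
Step 3: x=[2.7500 6.6250 9.6250] v=[2.0000 -5.2500 3.2500]
Step 4: x=[4.1875 3.5625 11.2500] v=[2.8750 -6.1250 3.2500]
Step 5: x=[3.8125 4.6563 10.5313] v=[-0.7500 2.1875 -1.4375]
Max displacement = 3.2500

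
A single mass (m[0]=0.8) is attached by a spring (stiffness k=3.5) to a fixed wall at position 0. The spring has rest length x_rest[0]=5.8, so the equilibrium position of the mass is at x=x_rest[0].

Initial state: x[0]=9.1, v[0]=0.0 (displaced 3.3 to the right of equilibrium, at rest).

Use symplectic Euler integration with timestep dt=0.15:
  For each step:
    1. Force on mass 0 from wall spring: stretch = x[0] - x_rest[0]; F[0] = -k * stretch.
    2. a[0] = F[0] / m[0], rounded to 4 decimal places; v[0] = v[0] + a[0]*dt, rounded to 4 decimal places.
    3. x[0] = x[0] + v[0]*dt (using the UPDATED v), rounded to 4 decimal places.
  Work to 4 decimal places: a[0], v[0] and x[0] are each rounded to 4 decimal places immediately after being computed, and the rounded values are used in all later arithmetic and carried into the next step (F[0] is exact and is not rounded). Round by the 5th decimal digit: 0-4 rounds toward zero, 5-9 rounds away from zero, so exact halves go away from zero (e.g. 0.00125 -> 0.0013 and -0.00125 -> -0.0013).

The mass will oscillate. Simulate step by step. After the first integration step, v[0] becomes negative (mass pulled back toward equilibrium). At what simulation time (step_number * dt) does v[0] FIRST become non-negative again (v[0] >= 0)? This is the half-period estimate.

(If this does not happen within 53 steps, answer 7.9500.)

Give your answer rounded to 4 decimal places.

Step 0: x=[9.1000] v=[0.0000]
Step 1: x=[8.7752] v=[-2.1656]
Step 2: x=[8.1575] v=[-4.1181]
Step 3: x=[7.3077] v=[-5.6652]
Step 4: x=[6.3095] v=[-6.6546]
Step 5: x=[5.2612] v=[-6.9890]
Step 6: x=[4.2659] v=[-6.6354]
Step 7: x=[3.4216] v=[-5.6286]
Step 8: x=[2.8114] v=[-4.0678]
Step 9: x=[2.4954] v=[-2.1065]
Step 10: x=[2.5047] v=[0.0621]
First v>=0 after going negative at step 10, time=1.5000

Answer: 1.5000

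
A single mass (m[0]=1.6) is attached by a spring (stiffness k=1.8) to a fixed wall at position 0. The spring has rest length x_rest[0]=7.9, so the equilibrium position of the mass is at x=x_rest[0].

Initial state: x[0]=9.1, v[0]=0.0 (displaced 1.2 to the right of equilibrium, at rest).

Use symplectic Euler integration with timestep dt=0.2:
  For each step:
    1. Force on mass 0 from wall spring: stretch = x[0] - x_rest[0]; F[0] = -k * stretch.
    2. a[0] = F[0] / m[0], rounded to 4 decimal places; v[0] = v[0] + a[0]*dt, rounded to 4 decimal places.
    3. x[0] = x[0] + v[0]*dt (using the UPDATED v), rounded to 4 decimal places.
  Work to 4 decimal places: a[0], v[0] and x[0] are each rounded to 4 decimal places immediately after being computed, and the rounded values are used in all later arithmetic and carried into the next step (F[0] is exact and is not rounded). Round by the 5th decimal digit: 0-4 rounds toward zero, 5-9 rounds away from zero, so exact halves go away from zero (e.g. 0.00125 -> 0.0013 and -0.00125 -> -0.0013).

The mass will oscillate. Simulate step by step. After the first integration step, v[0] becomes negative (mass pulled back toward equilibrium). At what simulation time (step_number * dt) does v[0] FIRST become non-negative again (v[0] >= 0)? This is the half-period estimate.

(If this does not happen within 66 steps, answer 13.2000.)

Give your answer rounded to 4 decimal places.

Step 0: x=[9.1000] v=[0.0000]
Step 1: x=[9.0460] v=[-0.2700]
Step 2: x=[8.9404] v=[-0.5279]
Step 3: x=[8.7880] v=[-0.7620]
Step 4: x=[8.5956] v=[-0.9618]
Step 5: x=[8.3719] v=[-1.1183]
Step 6: x=[8.1270] v=[-1.2245]
Step 7: x=[7.8719] v=[-1.2756]
Step 8: x=[7.6180] v=[-1.2693]
Step 9: x=[7.3768] v=[-1.2058]
Step 10: x=[7.1592] v=[-1.0881]
Step 11: x=[6.9749] v=[-0.9214]
Step 12: x=[6.8322] v=[-0.7133]
Step 13: x=[6.7376] v=[-0.4730]
Step 14: x=[6.6953] v=[-0.2115]
Step 15: x=[6.7072] v=[0.0596]
First v>=0 after going negative at step 15, time=3.0000

Answer: 3.0000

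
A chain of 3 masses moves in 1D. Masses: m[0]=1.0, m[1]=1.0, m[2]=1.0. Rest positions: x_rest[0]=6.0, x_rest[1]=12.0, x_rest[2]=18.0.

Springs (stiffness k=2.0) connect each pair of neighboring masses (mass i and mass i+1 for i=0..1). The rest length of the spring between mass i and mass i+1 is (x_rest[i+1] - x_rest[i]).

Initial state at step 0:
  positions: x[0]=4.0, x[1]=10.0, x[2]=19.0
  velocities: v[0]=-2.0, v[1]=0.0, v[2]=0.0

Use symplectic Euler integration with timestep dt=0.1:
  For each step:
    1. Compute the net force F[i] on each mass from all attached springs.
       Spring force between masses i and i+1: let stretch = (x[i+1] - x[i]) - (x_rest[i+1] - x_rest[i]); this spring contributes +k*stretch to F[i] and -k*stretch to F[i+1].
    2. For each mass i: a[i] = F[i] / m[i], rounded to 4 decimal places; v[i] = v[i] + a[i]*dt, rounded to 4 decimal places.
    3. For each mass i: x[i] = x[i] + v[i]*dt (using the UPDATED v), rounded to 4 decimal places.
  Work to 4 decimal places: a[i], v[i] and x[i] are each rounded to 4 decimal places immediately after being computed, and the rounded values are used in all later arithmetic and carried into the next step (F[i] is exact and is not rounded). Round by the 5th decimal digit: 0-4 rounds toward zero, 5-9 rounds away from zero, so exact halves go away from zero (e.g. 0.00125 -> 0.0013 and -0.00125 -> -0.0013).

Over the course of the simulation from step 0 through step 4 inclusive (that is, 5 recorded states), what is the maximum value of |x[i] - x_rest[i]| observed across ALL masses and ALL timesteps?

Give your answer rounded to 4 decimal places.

Step 0: x=[4.0000 10.0000 19.0000] v=[-2.0000 0.0000 0.0000]
Step 1: x=[3.8000 10.0600 18.9400] v=[-2.0000 0.6000 -0.6000]
Step 2: x=[3.6052 10.1724 18.8224] v=[-1.9480 1.1240 -1.1760]
Step 3: x=[3.4217 10.3265 18.6518] v=[-1.8346 1.5406 -1.7060]
Step 4: x=[3.2563 10.5090 18.4347] v=[-1.6536 1.8247 -2.1711]
Max displacement = 2.7437

Answer: 2.7437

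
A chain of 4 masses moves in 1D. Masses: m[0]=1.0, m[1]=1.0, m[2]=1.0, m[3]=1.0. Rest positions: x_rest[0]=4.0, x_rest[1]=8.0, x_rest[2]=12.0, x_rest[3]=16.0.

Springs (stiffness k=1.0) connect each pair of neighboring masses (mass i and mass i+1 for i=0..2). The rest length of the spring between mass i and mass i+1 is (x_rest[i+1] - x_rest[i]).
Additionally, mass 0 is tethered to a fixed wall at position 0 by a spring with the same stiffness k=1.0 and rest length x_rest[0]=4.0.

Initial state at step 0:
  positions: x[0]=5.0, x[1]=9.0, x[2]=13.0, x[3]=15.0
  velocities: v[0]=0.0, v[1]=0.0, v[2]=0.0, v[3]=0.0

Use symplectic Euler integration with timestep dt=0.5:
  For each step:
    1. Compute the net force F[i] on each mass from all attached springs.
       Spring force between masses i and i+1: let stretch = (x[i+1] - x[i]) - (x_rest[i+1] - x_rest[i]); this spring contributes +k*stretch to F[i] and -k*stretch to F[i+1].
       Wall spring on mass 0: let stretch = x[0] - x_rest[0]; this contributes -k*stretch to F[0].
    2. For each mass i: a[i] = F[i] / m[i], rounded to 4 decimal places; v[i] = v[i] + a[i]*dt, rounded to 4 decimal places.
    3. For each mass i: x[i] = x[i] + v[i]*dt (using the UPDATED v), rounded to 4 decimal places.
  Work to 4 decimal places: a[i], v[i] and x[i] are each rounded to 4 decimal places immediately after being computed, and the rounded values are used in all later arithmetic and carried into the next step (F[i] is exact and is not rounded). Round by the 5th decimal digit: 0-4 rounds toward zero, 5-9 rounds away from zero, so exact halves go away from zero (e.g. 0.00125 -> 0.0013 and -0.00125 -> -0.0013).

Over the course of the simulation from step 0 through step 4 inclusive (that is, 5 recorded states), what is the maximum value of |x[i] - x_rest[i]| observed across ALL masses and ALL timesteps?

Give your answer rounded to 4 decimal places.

Step 0: x=[5.0000 9.0000 13.0000 15.0000] v=[0.0000 0.0000 0.0000 0.0000]
Step 1: x=[4.7500 9.0000 12.5000 15.5000] v=[-0.5000 0.0000 -1.0000 1.0000]
Step 2: x=[4.3750 8.8125 11.8750 16.2500] v=[-0.7500 -0.3750 -1.2500 1.5000]
Step 3: x=[4.0156 8.2813 11.5781 16.9063] v=[-0.7188 -1.0625 -0.5938 1.3125]
Step 4: x=[3.7187 7.5078 11.7891 17.2305] v=[-0.5938 -1.5470 0.4219 0.6484]
Max displacement = 1.2305

Answer: 1.2305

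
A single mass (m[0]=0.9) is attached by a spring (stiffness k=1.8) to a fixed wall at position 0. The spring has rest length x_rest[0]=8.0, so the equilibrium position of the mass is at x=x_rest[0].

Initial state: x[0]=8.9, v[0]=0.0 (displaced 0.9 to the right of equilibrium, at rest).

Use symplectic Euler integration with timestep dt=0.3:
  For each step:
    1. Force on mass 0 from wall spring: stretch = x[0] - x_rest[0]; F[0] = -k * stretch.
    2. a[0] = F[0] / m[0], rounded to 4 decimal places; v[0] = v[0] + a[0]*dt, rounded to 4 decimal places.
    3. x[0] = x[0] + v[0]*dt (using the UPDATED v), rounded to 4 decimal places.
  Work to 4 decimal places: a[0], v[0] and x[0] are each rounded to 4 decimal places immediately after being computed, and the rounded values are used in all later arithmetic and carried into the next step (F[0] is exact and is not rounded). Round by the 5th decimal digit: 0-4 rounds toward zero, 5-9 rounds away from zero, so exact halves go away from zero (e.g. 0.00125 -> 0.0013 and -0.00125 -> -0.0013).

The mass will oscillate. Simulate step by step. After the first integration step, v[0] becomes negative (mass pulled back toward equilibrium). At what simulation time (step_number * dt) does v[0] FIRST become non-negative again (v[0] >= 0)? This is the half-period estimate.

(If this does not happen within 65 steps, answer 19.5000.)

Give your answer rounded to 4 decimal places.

Step 0: x=[8.9000] v=[0.0000]
Step 1: x=[8.7380] v=[-0.5400]
Step 2: x=[8.4432] v=[-0.9828]
Step 3: x=[8.0686] v=[-1.2487]
Step 4: x=[7.6816] v=[-1.2899]
Step 5: x=[7.3519] v=[-1.0989]
Step 6: x=[7.1389] v=[-0.7100]
Step 7: x=[7.0809] v=[-0.1933]
Step 8: x=[7.1884] v=[0.3582]
First v>=0 after going negative at step 8, time=2.4000

Answer: 2.4000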